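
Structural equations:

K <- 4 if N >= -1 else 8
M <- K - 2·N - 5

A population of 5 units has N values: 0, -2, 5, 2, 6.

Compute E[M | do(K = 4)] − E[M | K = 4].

2.1

Under do(K=4), K's equation is replaced by K=4 for every unit. Per-unit M: -1, 3, -11, -5, -13. Mean = -5.4.
Observing K=4 restricts to units where K's equation naturally yields 4: N ∈ {0, 5, 2, 6}. In that subpopulation M = -1, -11, -5, -13, mean -7.5.
Difference = -5.4 − (-7.5) = 2.1.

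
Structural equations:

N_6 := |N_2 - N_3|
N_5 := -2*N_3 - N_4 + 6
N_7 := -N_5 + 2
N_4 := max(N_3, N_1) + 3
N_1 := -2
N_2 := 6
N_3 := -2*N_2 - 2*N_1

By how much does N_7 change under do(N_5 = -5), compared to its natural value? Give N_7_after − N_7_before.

26

Under do(N_5=-5), the mechanism N_5 := -2*N_3 - N_4 + 6 is discarded; N_5 is fixed at -5.
N_7 = -N_5 + 2  [with N_5=-5]  = 7
Without intervention: N_3 = -2*N_2 - 2*N_1  [with N_2=6, N_1=-2]  = -8; N_4 = max(N_3, N_1) + 3  [with N_3=-8, N_1=-2]  = 1; N_5 = -2*N_3 - N_4 + 6  [with N_3=-8, N_4=1]  = 21; N_7 = -N_5 + 2  [with N_5=21]  = -19.
Change = 7 − (-19) = 26.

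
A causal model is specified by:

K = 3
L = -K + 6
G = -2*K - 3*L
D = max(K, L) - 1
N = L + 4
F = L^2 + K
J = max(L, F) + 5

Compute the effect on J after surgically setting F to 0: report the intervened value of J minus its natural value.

-9

Intervening sets F = 0 and removes its equation (F = L^2 + K).
L = -K + 6  [with K=3]  = 3
J = max(L, F) + 5  [with L=3, F=0]  = 8
Without intervention: L = -K + 6  [with K=3]  = 3; F = L^2 + K  [with L=3, K=3]  = 12; J = max(L, F) + 5  [with L=3, F=12]  = 17.
Change = 8 − 17 = -9.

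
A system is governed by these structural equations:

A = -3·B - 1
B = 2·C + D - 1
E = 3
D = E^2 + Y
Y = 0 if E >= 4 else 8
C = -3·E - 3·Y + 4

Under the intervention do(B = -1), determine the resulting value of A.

2

The intervention breaks the incoming arrows to B: B = 2·C + D - 1 no longer applies, and B = -1.
A = -3·B - 1  [with B=-1]  = 2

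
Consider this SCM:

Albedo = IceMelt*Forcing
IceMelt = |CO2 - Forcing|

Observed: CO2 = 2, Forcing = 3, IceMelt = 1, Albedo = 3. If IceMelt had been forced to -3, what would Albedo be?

-9

The intervention breaks the incoming arrows to IceMelt: IceMelt = |CO2 - Forcing| no longer applies, and IceMelt = -3.
Albedo = IceMelt*Forcing  [with IceMelt=-3, Forcing=3]  = -9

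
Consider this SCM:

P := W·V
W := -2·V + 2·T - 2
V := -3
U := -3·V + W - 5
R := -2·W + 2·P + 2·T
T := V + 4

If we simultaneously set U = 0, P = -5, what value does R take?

-20

Setting U = 0, P = -5 by intervention discards those variables' equations.
T = V + 4  [with V=-3]  = 1
W = -2·V + 2·T - 2  [with V=-3, T=1]  = 6
R = -2·W + 2·P + 2·T  [with W=6, P=-5, T=1]  = -20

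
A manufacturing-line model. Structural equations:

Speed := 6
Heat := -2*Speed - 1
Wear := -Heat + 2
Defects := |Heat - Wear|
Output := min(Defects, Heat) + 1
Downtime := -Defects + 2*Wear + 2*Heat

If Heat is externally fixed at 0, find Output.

do(Heat=0) replaces the equation Heat := -2*Speed - 1 with the constant Heat = 0.
Wear = -Heat + 2  [with Heat=0]  = 2
Defects = |Heat - Wear|  [with Heat=0, Wear=2]  = 2
Output = min(Defects, Heat) + 1  [with Defects=2, Heat=0]  = 1

1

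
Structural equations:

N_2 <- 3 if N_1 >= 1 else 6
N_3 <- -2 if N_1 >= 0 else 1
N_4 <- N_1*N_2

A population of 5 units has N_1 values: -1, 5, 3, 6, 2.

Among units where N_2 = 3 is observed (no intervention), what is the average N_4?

E[N_4|N_2=3] averages over only the 4 units with N_2=3 (N_1 = 5, 3, 6, 2): N_4 = 15, 9, 18, 6, mean 12.

12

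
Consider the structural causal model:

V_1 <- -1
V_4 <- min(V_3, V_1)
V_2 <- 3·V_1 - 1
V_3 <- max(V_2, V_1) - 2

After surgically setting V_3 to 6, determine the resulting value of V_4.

-1

The intervention breaks the incoming arrows to V_3: V_3 <- max(V_2, V_1) - 2 no longer applies, and V_3 = 6.
V_4 = min(V_3, V_1)  [with V_3=6, V_1=-1]  = -1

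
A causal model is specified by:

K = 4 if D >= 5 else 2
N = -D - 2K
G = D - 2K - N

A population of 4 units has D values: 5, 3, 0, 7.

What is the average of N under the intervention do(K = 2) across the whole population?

-7.75

Under do(K=2), K's equation is replaced by K=2 for every unit. Per-unit N: -9, -7, -4, -11. Mean = -7.75.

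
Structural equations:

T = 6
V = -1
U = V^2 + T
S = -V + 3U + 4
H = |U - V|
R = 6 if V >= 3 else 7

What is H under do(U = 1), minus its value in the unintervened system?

do(U=1) replaces the equation U = V^2 + T with the constant U = 1.
H = |U - V|  [with U=1, V=-1]  = 2
Without intervention: U = V^2 + T  [with V=-1, T=6]  = 7; H = |U - V|  [with U=7, V=-1]  = 8.
Change = 2 − 8 = -6.

-6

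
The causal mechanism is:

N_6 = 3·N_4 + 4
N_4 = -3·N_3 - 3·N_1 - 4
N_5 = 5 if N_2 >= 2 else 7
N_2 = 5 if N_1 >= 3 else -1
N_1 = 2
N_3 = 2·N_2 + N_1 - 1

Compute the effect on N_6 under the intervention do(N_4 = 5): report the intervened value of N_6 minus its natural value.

Under do(N_4=5), the mechanism N_4 = -3·N_3 - 3·N_1 - 4 is discarded; N_4 is fixed at 5.
N_6 = 3·N_4 + 4  [with N_4=5]  = 19
Without intervention: N_2 = 5 if N_1 >= 3 else -1  [with N_1=2]  = -1; N_3 = 2·N_2 + N_1 - 1  [with N_2=-1, N_1=2]  = -1; N_4 = -3·N_3 - 3·N_1 - 4  [with N_3=-1, N_1=2]  = -7; N_6 = 3·N_4 + 4  [with N_4=-7]  = -17.
Change = 19 − (-17) = 36.

36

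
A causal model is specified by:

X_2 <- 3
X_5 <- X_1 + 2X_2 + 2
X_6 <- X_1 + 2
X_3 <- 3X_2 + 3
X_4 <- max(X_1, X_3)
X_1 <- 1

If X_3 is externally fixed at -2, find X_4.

The intervention breaks the incoming arrows to X_3: X_3 <- 3X_2 + 3 no longer applies, and X_3 = -2.
X_4 = max(X_1, X_3)  [with X_1=1, X_3=-2]  = 1

1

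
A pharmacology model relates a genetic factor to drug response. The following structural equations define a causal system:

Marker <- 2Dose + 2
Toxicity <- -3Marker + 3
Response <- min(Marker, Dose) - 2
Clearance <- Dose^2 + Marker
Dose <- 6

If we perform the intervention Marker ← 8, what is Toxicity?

Under do(Marker=8), the mechanism Marker <- 2Dose + 2 is discarded; Marker is fixed at 8.
Toxicity = -3Marker + 3  [with Marker=8]  = -21

-21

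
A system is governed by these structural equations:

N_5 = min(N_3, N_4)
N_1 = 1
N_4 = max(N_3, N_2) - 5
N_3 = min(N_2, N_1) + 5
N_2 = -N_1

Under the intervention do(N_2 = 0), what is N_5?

do(N_2=0) replaces the equation N_2 = -N_1 with the constant N_2 = 0.
N_3 = min(N_2, N_1) + 5  [with N_2=0, N_1=1]  = 5
N_4 = max(N_3, N_2) - 5  [with N_3=5, N_2=0]  = 0
N_5 = min(N_3, N_4)  [with N_3=5, N_4=0]  = 0

0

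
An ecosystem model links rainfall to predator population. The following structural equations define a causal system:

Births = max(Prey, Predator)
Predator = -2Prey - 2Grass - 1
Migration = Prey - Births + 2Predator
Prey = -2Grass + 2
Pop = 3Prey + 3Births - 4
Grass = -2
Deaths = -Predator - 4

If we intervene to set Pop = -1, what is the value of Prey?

Under do(Pop=-1), the mechanism Pop = 3Prey + 3Births - 4 is discarded; Pop is fixed at -1.
Prey is not downstream of the intervention, so its value is determined by the original equations.
Prey = -2Grass + 2  [with Grass=-2]  = 6

6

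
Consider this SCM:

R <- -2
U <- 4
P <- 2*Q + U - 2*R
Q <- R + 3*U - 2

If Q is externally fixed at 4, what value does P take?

The intervention breaks the incoming arrows to Q: Q <- R + 3*U - 2 no longer applies, and Q = 4.
P = 2*Q + U - 2*R  [with Q=4, U=4, R=-2]  = 16

16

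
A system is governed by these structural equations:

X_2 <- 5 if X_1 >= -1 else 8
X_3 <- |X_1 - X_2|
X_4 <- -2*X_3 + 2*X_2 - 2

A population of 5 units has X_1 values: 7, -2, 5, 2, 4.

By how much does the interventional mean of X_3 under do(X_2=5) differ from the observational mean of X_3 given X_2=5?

The intervention sets X_2=5 in all 5 units regardless of X_1. Recomputing X_3 per unit gives 2, 7, 0, 3, 1; average 2.6.
Conditioning on X_2=5 selects the 4 unit(s) with X_1 ∈ {7, 5, 2, 4}. Their X_3 values: 2, 0, 3, 1. Mean = 1.5.
Difference = 2.6 − 1.5 = 1.1.

1.1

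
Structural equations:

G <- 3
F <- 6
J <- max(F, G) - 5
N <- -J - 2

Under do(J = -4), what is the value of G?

Under do(J=-4), the mechanism J <- max(F, G) - 5 is discarded; J is fixed at -4.
Since G is not a descendant of the intervened variable, it is unaffected.

3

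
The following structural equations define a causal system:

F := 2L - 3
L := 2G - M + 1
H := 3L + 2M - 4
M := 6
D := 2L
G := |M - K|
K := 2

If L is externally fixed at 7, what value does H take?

Intervening sets L = 7 and removes its equation (L := 2G - M + 1).
H = 3L + 2M - 4  [with L=7, M=6]  = 29

29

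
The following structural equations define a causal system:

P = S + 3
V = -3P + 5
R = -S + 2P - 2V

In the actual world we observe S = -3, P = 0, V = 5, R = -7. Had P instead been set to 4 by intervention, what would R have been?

Under do(P=4), the mechanism P = S + 3 is discarded; P is fixed at 4.
V = -3P + 5  [with P=4]  = -7
R = -S + 2P - 2V  [with S=-3, P=4, V=-7]  = 25

25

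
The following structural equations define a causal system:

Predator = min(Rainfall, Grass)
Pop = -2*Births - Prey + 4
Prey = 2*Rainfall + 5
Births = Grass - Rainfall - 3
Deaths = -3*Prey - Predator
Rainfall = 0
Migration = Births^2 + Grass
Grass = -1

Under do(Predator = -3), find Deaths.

Under do(Predator=-3), the mechanism Predator = min(Rainfall, Grass) is discarded; Predator is fixed at -3.
Prey = 2*Rainfall + 5  [with Rainfall=0]  = 5
Deaths = -3*Prey - Predator  [with Prey=5, Predator=-3]  = -12

-12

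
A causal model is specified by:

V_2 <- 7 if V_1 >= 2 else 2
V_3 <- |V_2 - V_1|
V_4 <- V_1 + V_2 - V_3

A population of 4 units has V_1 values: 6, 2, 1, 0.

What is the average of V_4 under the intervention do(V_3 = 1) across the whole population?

Every unit gets V_3=1 under the intervention. V_4 values become 12, 8, 2, 1; E[V_4|do(V_3=1)] = 5.75.

5.75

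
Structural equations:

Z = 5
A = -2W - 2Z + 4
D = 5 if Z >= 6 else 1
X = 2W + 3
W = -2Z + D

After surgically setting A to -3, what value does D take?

The intervention breaks the incoming arrows to A: A = -2W - 2Z + 4 no longer applies, and A = -3.
Since D is not a descendant of the intervened variable, it is unaffected.
D = 5 if Z >= 6 else 1  [with Z=5]  = 1

1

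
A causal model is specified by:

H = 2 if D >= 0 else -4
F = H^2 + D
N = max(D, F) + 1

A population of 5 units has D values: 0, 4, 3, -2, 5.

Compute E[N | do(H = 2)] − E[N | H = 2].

The intervention sets H=2 in all 5 units regardless of D. Recomputing N per unit gives 5, 9, 8, 3, 10; average 7.
E[N|H=2] averages over only the 4 units with H=2 (D = 0, 4, 3, 5): N = 5, 9, 8, 10, mean 8.
Difference = 7 − 8 = -1.

-1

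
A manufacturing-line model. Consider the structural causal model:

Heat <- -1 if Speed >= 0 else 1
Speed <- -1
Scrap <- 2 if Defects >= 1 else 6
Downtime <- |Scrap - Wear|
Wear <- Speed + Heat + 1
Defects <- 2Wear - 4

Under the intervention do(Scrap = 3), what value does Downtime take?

2

The intervention breaks the incoming arrows to Scrap: Scrap <- 2 if Defects >= 1 else 6 no longer applies, and Scrap = 3.
Heat = -1 if Speed >= 0 else 1  [with Speed=-1]  = 1
Wear = Speed + Heat + 1  [with Speed=-1, Heat=1]  = 1
Downtime = |Scrap - Wear|  [with Scrap=3, Wear=1]  = 2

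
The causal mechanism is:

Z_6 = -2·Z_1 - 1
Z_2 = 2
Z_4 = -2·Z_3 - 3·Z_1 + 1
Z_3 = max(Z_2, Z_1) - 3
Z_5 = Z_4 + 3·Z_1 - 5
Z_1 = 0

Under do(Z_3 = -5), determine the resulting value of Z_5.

6

do(Z_3=-5) replaces the equation Z_3 = max(Z_2, Z_1) - 3 with the constant Z_3 = -5.
Z_4 = -2·Z_3 - 3·Z_1 + 1  [with Z_3=-5, Z_1=0]  = 11
Z_5 = Z_4 + 3·Z_1 - 5  [with Z_4=11, Z_1=0]  = 6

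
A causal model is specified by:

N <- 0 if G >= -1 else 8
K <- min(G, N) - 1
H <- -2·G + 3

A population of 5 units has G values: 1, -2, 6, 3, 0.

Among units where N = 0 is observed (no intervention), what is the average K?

Conditioning on N=0 selects the 4 unit(s) with G ∈ {1, 6, 3, 0}. Their K values: -1, -1, -1, -1. Mean = -1.

-1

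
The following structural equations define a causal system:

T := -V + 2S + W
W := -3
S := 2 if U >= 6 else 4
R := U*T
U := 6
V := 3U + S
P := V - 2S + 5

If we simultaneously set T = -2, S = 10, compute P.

The joint intervention fixes T = -2, S = 10, removing each variable's own equation.
V = 3U + S  [with U=6, S=10]  = 28
P = V - 2S + 5  [with V=28, S=10]  = 13

13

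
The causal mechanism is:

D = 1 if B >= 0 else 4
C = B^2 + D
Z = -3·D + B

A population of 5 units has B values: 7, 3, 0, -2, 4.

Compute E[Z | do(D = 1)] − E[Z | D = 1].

Under do(D=1), D's equation is replaced by D=1 for every unit. Per-unit Z: 4, 0, -3, -5, 1. Mean = -0.6.
E[Z|D=1] averages over only the 4 units with D=1 (B = 7, 3, 0, 4): Z = 4, 0, -3, 1, mean 0.5.
Difference = -0.6 − 0.5 = -1.1.

-1.1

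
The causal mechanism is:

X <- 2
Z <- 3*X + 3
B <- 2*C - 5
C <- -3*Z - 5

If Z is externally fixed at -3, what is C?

The intervention breaks the incoming arrows to Z: Z <- 3*X + 3 no longer applies, and Z = -3.
C = -3*Z - 5  [with Z=-3]  = 4

4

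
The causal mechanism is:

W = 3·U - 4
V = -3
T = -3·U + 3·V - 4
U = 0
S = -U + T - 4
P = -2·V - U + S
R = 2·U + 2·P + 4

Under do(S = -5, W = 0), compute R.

6

Setting S = -5, W = 0 by intervention discards those variables' equations.
P = -2·V - U + S  [with V=-3, U=0, S=-5]  = 1
R = 2·U + 2·P + 4  [with U=0, P=1]  = 6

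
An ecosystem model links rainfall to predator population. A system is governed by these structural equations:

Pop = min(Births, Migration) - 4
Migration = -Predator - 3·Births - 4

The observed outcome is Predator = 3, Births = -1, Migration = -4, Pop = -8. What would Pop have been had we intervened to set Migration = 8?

The intervention breaks the incoming arrows to Migration: Migration = -Predator - 3·Births - 4 no longer applies, and Migration = 8.
Pop = min(Births, Migration) - 4  [with Births=-1, Migration=8]  = -5

-5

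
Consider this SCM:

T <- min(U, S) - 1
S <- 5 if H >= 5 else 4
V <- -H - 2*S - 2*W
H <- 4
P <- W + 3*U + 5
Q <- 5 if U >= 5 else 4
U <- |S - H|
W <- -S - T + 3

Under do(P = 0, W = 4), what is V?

Under do(P = 0, W = 4), each intervened variable's structural equation is replaced by its fixed value.
S = 5 if H >= 5 else 4  [with H=4]  = 4
V = -H - 2*S - 2*W  [with H=4, S=4, W=4]  = -20

-20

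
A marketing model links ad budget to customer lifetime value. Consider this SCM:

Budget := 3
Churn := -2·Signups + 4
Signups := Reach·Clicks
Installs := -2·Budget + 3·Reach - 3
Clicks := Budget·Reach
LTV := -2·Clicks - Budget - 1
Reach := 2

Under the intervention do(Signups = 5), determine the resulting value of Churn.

-6

The intervention breaks the incoming arrows to Signups: Signups := Reach·Clicks no longer applies, and Signups = 5.
Churn = -2·Signups + 4  [with Signups=5]  = -6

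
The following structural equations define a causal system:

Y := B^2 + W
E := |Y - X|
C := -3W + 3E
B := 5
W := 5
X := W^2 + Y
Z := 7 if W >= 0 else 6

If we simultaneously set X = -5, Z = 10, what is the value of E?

35

The joint intervention fixes X = -5, Z = 10, removing each variable's own equation.
Y = B^2 + W  [with B=5, W=5]  = 30
E = |Y - X|  [with Y=30, X=-5]  = 35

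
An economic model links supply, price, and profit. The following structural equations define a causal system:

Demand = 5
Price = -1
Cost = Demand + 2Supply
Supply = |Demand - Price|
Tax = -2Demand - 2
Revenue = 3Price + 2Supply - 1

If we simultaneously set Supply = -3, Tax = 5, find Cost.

Setting Supply = -3, Tax = 5 by intervention discards those variables' equations.
Cost = Demand + 2Supply  [with Demand=5, Supply=-3]  = -1

-1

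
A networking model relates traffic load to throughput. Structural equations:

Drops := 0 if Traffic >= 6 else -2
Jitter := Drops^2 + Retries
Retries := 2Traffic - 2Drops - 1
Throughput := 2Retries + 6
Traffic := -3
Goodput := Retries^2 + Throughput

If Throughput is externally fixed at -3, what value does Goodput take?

6

The intervention breaks the incoming arrows to Throughput: Throughput := 2Retries + 6 no longer applies, and Throughput = -3.
Drops = 0 if Traffic >= 6 else -2  [with Traffic=-3]  = -2
Retries = 2Traffic - 2Drops - 1  [with Traffic=-3, Drops=-2]  = -3
Goodput = Retries^2 + Throughput  [with Retries=-3, Throughput=-3]  = 6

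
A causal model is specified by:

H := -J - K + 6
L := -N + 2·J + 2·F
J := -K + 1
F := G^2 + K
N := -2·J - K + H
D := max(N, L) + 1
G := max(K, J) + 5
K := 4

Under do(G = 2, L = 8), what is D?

Under do(G = 2, L = 8), each intervened variable's structural equation is replaced by its fixed value.
J = -K + 1  [with K=4]  = -3
H = -J - K + 6  [with J=-3, K=4]  = 5
N = -2·J - K + H  [with J=-3, K=4, H=5]  = 7
D = max(N, L) + 1  [with N=7, L=8]  = 9

9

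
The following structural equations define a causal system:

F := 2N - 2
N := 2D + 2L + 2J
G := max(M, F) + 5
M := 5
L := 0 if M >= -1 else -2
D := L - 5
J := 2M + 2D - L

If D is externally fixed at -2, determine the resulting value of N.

do(D=-2) replaces the equation D := L - 5 with the constant D = -2.
L = 0 if M >= -1 else -2  [with M=5]  = 0
J = 2M + 2D - L  [with M=5, D=-2, L=0]  = 6
N = 2D + 2L + 2J  [with D=-2, L=0, J=6]  = 8

8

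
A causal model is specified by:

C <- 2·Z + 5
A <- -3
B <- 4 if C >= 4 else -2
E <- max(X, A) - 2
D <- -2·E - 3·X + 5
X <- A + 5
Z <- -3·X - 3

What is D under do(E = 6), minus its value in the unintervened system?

Under do(E=6), the mechanism E <- max(X, A) - 2 is discarded; E is fixed at 6.
X = A + 5  [with A=-3]  = 2
D = -2·E - 3·X + 5  [with E=6, X=2]  = -13
Without intervention: X = A + 5  [with A=-3]  = 2; E = max(X, A) - 2  [with X=2, A=-3]  = 0; D = -2·E - 3·X + 5  [with E=0, X=2]  = -1.
Change = -13 − (-1) = -12.

-12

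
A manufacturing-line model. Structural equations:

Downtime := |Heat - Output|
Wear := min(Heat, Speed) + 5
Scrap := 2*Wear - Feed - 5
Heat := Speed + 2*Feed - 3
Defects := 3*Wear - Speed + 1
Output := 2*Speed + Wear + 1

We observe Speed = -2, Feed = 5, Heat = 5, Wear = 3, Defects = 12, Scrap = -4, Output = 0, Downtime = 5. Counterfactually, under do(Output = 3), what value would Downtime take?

2

do(Output=3) replaces the equation Output := 2*Speed + Wear + 1 with the constant Output = 3.
Heat = Speed + 2*Feed - 3  [with Speed=-2, Feed=5]  = 5
Downtime = |Heat - Output|  [with Heat=5, Output=3]  = 2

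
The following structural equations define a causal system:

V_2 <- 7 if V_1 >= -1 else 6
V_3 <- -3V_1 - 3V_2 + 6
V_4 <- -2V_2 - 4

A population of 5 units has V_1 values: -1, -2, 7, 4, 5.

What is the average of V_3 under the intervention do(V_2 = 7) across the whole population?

-22.8

The intervention sets V_2=7 in all 5 units regardless of V_1. Recomputing V_3 per unit gives -12, -9, -36, -27, -30; average -22.8.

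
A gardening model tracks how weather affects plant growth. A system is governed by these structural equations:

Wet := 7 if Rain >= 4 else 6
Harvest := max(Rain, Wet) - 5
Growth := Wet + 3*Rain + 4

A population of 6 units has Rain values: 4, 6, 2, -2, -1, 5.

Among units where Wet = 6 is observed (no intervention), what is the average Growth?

E[Growth|Wet=6] averages over only the 3 units with Wet=6 (Rain = 2, -2, -1): Growth = 16, 4, 7, mean 9.

9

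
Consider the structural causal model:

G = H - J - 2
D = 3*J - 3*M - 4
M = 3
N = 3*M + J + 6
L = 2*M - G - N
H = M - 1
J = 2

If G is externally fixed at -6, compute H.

do(G=-6) replaces the equation G = H - J - 2 with the constant G = -6.
Since H is not a descendant of the intervened variable, it is unaffected.
H = M - 1  [with M=3]  = 2

2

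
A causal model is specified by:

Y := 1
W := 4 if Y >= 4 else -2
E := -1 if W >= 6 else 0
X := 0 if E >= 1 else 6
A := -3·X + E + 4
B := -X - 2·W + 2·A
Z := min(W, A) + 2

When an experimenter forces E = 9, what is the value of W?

-2

Under do(E=9), the mechanism E := -1 if W >= 6 else 0 is discarded; E is fixed at 9.
Since W is not a descendant of the intervened variable, it is unaffected.
W = 4 if Y >= 4 else -2  [with Y=1]  = -2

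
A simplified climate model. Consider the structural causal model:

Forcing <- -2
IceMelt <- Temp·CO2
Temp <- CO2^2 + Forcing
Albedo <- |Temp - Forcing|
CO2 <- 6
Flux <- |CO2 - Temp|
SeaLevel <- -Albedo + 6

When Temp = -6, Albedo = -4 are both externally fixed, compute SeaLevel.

Setting Temp = -6, Albedo = -4 by intervention discards those variables' equations.
SeaLevel = -Albedo + 6  [with Albedo=-4]  = 10

10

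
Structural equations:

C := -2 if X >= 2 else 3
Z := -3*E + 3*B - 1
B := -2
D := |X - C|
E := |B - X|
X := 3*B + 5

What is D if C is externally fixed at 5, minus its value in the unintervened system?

Intervening sets C = 5 and removes its equation (C := -2 if X >= 2 else 3).
X = 3*B + 5  [with B=-2]  = -1
D = |X - C|  [with X=-1, C=5]  = 6
Without intervention: X = 3*B + 5  [with B=-2]  = -1; C = -2 if X >= 2 else 3  [with X=-1]  = 3; D = |X - C|  [with X=-1, C=3]  = 4.
Change = 6 − 4 = 2.

2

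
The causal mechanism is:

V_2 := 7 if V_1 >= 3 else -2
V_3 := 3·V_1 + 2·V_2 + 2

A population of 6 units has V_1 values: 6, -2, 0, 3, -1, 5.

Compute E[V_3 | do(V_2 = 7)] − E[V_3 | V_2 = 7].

do(V_2=7) breaks V_2's dependence on V_1. With V_2=7 fixed, V_3 across the units is 34, 10, 16, 25, 13, 31, mean 21.5.
Conditioning on V_2=7 selects the 3 unit(s) with V_1 ∈ {6, 3, 5}. Their V_3 values: 34, 25, 31. Mean = 30.
Difference = 21.5 − 30 = -8.5.

-8.5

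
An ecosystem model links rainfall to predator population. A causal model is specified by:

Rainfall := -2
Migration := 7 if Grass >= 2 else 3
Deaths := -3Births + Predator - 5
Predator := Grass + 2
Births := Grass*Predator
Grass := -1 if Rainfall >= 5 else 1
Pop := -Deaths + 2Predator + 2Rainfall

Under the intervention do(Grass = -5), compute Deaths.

-53

do(Grass=-5) replaces the equation Grass := -1 if Rainfall >= 5 else 1 with the constant Grass = -5.
Predator = Grass + 2  [with Grass=-5]  = -3
Births = Grass*Predator  [with Grass=-5, Predator=-3]  = 15
Deaths = -3Births + Predator - 5  [with Births=15, Predator=-3]  = -53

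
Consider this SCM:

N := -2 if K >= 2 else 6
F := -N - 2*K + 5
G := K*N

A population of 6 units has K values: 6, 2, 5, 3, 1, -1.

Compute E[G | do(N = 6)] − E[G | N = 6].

Under do(N=6), N's equation is replaced by N=6 for every unit. Per-unit G: 36, 12, 30, 18, 6, -6. Mean = 16.
Conditioning on N=6 selects the 2 unit(s) with K ∈ {1, -1}. Their G values: 6, -6. Mean = 0.
Difference = 16 − 0 = 16.

16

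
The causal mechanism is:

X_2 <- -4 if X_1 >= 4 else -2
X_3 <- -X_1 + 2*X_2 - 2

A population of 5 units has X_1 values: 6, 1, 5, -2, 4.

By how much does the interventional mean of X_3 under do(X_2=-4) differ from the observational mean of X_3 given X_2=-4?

The intervention sets X_2=-4 in all 5 units regardless of X_1. Recomputing X_3 per unit gives -16, -11, -15, -8, -14; average -12.8.
E[X_3|X_2=-4] averages over only the 3 units with X_2=-4 (X_1 = 6, 5, 4): X_3 = -16, -15, -14, mean -15.
Difference = -12.8 − (-15) = 2.2.

2.2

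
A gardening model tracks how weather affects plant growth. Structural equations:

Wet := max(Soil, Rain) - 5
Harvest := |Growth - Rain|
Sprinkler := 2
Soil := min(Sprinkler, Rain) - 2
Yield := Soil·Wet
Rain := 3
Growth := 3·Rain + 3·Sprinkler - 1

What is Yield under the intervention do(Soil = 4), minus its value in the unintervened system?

The intervention breaks the incoming arrows to Soil: Soil := min(Sprinkler, Rain) - 2 no longer applies, and Soil = 4.
Wet = max(Soil, Rain) - 5  [with Soil=4, Rain=3]  = -1
Yield = Soil·Wet  [with Soil=4, Wet=-1]  = -4
Without intervention: Soil = min(Sprinkler, Rain) - 2  [with Sprinkler=2, Rain=3]  = 0; Wet = max(Soil, Rain) - 5  [with Soil=0, Rain=3]  = -2; Yield = Soil·Wet  [with Soil=0, Wet=-2]  = 0.
Change = -4 − 0 = -4.

-4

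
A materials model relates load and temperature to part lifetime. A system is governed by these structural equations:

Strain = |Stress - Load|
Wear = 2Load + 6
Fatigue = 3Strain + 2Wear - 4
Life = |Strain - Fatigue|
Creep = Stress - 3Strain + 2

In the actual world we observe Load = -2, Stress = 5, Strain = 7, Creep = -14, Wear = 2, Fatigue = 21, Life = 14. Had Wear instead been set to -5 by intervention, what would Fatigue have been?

The intervention breaks the incoming arrows to Wear: Wear = 2Load + 6 no longer applies, and Wear = -5.
Strain = |Stress - Load|  [with Stress=5, Load=-2]  = 7
Fatigue = 3Strain + 2Wear - 4  [with Strain=7, Wear=-5]  = 7

7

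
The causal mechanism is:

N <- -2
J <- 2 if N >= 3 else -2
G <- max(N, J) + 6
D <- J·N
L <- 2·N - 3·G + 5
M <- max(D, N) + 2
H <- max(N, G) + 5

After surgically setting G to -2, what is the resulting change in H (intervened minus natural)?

-6

The intervention breaks the incoming arrows to G: G <- max(N, J) + 6 no longer applies, and G = -2.
H = max(N, G) + 5  [with N=-2, G=-2]  = 3
Without intervention: J = 2 if N >= 3 else -2  [with N=-2]  = -2; G = max(N, J) + 6  [with N=-2, J=-2]  = 4; H = max(N, G) + 5  [with N=-2, G=4]  = 9.
Change = 3 − 9 = -6.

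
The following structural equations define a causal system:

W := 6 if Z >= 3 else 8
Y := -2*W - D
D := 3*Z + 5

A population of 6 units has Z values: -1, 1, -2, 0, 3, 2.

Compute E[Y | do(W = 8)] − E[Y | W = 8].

-1.5

do(W=8) breaks W's dependence on Z. With W=8 fixed, Y across the units is -18, -24, -15, -21, -30, -27, mean -22.5.
Observing W=8 restricts to units where W's equation naturally yields 8: Z ∈ {-1, 1, -2, 0, 2}. In that subpopulation Y = -18, -24, -15, -21, -27, mean -21.
Difference = -22.5 − (-21) = -1.5.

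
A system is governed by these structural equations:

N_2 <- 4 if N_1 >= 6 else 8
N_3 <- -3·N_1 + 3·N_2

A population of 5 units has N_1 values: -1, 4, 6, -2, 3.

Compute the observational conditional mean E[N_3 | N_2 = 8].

21

E[N_3|N_2=8] averages over only the 4 units with N_2=8 (N_1 = -1, 4, -2, 3): N_3 = 27, 12, 30, 15, mean 21.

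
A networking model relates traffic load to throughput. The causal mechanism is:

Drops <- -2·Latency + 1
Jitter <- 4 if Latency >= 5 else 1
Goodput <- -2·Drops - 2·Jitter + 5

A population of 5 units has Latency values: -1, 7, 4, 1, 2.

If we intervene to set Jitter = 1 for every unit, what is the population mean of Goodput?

Every unit gets Jitter=1 under the intervention. Goodput values become -3, 29, 17, 5, 9; E[Goodput|do(Jitter=1)] = 11.4.

11.4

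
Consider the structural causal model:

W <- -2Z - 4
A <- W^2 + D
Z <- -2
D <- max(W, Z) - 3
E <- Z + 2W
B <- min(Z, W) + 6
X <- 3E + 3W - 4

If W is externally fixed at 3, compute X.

Under do(W=3), the mechanism W <- -2Z - 4 is discarded; W is fixed at 3.
E = Z + 2W  [with Z=-2, W=3]  = 4
X = 3E + 3W - 4  [with E=4, W=3]  = 17

17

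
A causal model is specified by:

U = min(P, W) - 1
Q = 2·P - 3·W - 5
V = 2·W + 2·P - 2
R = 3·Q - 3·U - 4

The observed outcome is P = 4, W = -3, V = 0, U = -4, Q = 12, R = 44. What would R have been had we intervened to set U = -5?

Under do(U=-5), the mechanism U = min(P, W) - 1 is discarded; U is fixed at -5.
Q = 2·P - 3·W - 5  [with P=4, W=-3]  = 12
R = 3·Q - 3·U - 4  [with Q=12, U=-5]  = 47

47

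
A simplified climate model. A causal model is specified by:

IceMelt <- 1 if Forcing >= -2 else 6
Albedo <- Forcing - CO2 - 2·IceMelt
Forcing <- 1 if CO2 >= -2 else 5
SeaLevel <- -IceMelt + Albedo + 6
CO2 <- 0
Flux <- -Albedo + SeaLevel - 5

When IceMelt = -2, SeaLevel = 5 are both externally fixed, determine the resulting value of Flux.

Setting IceMelt = -2, SeaLevel = 5 by intervention discards those variables' equations.
Forcing = 1 if CO2 >= -2 else 5  [with CO2=0]  = 1
Albedo = Forcing - CO2 - 2·IceMelt  [with Forcing=1, CO2=0, IceMelt=-2]  = 5
Flux = -Albedo + SeaLevel - 5  [with Albedo=5, SeaLevel=5]  = -5

-5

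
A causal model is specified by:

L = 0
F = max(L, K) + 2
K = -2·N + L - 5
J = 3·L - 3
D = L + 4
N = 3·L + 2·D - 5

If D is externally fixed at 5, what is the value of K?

do(D=5) replaces the equation D = L + 4 with the constant D = 5.
N = 3·L + 2·D - 5  [with L=0, D=5]  = 5
K = -2·N + L - 5  [with N=5, L=0]  = -15

-15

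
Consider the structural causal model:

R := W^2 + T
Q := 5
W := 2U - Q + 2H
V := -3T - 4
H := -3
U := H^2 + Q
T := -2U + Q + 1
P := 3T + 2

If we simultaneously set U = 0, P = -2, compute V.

Under do(U = 0, P = -2), each intervened variable's structural equation is replaced by its fixed value.
T = -2U + Q + 1  [with U=0, Q=5]  = 6
V = -3T - 4  [with T=6]  = -22

-22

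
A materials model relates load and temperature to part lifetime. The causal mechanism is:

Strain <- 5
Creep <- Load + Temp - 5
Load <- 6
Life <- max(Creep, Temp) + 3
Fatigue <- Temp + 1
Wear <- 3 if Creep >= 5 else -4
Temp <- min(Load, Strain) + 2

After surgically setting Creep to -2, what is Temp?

7

Under do(Creep=-2), the mechanism Creep <- Load + Temp - 5 is discarded; Creep is fixed at -2.
Since Temp is not a descendant of the intervened variable, it is unaffected.
Temp = min(Load, Strain) + 2  [with Load=6, Strain=5]  = 7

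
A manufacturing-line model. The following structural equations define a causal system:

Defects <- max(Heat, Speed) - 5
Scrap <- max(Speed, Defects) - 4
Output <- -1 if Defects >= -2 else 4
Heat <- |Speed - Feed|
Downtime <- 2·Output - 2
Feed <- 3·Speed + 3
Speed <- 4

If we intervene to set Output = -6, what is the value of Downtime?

Intervening sets Output = -6 and removes its equation (Output <- -1 if Defects >= -2 else 4).
Downtime = 2·Output - 2  [with Output=-6]  = -14

-14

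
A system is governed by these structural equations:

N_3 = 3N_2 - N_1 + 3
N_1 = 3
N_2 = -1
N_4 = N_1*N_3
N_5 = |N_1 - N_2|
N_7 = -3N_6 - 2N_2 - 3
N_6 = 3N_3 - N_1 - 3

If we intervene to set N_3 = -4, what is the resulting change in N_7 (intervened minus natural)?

The intervention breaks the incoming arrows to N_3: N_3 = 3N_2 - N_1 + 3 no longer applies, and N_3 = -4.
N_6 = 3N_3 - N_1 - 3  [with N_3=-4, N_1=3]  = -18
N_7 = -3N_6 - 2N_2 - 3  [with N_6=-18, N_2=-1]  = 53
Without intervention: N_3 = 3N_2 - N_1 + 3  [with N_2=-1, N_1=3]  = -3; N_6 = 3N_3 - N_1 - 3  [with N_3=-3, N_1=3]  = -15; N_7 = -3N_6 - 2N_2 - 3  [with N_6=-15, N_2=-1]  = 44.
Change = 53 − 44 = 9.

9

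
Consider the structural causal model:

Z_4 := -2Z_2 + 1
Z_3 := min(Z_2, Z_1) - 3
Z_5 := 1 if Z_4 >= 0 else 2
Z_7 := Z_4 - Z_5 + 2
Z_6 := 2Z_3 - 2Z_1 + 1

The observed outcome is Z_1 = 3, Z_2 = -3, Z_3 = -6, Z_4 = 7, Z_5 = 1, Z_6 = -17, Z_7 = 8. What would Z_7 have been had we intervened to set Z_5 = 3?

6

Under do(Z_5=3), the mechanism Z_5 := 1 if Z_4 >= 0 else 2 is discarded; Z_5 is fixed at 3.
Z_4 = -2Z_2 + 1  [with Z_2=-3]  = 7
Z_7 = Z_4 - Z_5 + 2  [with Z_4=7, Z_5=3]  = 6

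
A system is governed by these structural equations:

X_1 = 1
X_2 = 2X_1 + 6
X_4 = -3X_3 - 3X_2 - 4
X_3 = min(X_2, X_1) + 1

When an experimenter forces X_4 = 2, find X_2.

8

The intervention breaks the incoming arrows to X_4: X_4 = -3X_3 - 3X_2 - 4 no longer applies, and X_4 = 2.
Since X_2 is not a descendant of the intervened variable, it is unaffected.
X_2 = 2X_1 + 6  [with X_1=1]  = 8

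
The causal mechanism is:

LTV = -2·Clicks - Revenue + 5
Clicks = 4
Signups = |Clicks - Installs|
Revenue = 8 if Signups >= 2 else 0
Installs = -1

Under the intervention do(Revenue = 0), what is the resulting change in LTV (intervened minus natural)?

Intervening sets Revenue = 0 and removes its equation (Revenue = 8 if Signups >= 2 else 0).
LTV = -2·Clicks - Revenue + 5  [with Clicks=4, Revenue=0]  = -3
Without intervention: Signups = |Clicks - Installs|  [with Clicks=4, Installs=-1]  = 5; Revenue = 8 if Signups >= 2 else 0  [with Signups=5]  = 8; LTV = -2·Clicks - Revenue + 5  [with Clicks=4, Revenue=8]  = -11.
Change = -3 − (-11) = 8.

8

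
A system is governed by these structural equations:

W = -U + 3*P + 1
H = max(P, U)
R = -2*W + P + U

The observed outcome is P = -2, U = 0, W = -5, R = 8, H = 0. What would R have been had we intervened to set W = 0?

-2

The intervention breaks the incoming arrows to W: W = -U + 3*P + 1 no longer applies, and W = 0.
R = -2*W + P + U  [with W=0, P=-2, U=0]  = -2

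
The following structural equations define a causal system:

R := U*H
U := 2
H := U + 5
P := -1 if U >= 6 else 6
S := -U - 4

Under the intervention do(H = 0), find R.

Under do(H=0), the mechanism H := U + 5 is discarded; H is fixed at 0.
R = U*H  [with U=2, H=0]  = 0

0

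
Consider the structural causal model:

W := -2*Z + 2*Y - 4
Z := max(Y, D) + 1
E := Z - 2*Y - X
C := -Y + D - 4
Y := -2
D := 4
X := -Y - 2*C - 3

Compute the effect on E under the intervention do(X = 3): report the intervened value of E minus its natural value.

-8

The intervention breaks the incoming arrows to X: X := -Y - 2*C - 3 no longer applies, and X = 3.
Z = max(Y, D) + 1  [with Y=-2, D=4]  = 5
E = Z - 2*Y - X  [with Z=5, Y=-2, X=3]  = 6
Without intervention: C = -Y + D - 4  [with Y=-2, D=4]  = 2; X = -Y - 2*C - 3  [with Y=-2, C=2]  = -5; Z = max(Y, D) + 1  [with Y=-2, D=4]  = 5; E = Z - 2*Y - X  [with Z=5, Y=-2, X=-5]  = 14.
Change = 6 − 14 = -8.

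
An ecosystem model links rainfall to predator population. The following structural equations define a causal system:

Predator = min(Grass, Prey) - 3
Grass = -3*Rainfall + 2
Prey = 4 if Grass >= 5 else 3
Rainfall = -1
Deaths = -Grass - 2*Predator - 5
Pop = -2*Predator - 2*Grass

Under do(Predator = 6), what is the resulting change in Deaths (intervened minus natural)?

Intervening sets Predator = 6 and removes its equation (Predator = min(Grass, Prey) - 3).
Grass = -3*Rainfall + 2  [with Rainfall=-1]  = 5
Deaths = -Grass - 2*Predator - 5  [with Grass=5, Predator=6]  = -22
Without intervention: Grass = -3*Rainfall + 2  [with Rainfall=-1]  = 5; Prey = 4 if Grass >= 5 else 3  [with Grass=5]  = 4; Predator = min(Grass, Prey) - 3  [with Grass=5, Prey=4]  = 1; Deaths = -Grass - 2*Predator - 5  [with Grass=5, Predator=1]  = -12.
Change = -22 − (-12) = -10.

-10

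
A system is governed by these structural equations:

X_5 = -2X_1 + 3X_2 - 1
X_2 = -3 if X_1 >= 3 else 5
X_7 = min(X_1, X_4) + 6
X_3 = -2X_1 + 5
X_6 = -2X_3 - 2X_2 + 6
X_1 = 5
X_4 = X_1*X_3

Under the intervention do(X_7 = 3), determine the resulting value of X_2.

Under do(X_7=3), the mechanism X_7 = min(X_1, X_4) + 6 is discarded; X_7 is fixed at 3.
X_2 is not downstream of the intervention, so its value is determined by the original equations.
X_2 = -3 if X_1 >= 3 else 5  [with X_1=5]  = -3

-3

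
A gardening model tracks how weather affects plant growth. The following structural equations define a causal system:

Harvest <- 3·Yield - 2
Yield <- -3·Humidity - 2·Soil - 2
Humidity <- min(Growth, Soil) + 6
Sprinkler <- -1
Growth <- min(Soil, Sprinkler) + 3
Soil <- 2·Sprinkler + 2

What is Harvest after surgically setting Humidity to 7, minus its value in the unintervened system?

-9

Under do(Humidity=7), the mechanism Humidity <- min(Growth, Soil) + 6 is discarded; Humidity is fixed at 7.
Soil = 2·Sprinkler + 2  [with Sprinkler=-1]  = 0
Yield = -3·Humidity - 2·Soil - 2  [with Humidity=7, Soil=0]  = -23
Harvest = 3·Yield - 2  [with Yield=-23]  = -71
Without intervention: Soil = 2·Sprinkler + 2  [with Sprinkler=-1]  = 0; Growth = min(Soil, Sprinkler) + 3  [with Soil=0, Sprinkler=-1]  = 2; Humidity = min(Growth, Soil) + 6  [with Growth=2, Soil=0]  = 6; Yield = -3·Humidity - 2·Soil - 2  [with Humidity=6, Soil=0]  = -20; Harvest = 3·Yield - 2  [with Yield=-20]  = -62.
Change = -71 − (-62) = -9.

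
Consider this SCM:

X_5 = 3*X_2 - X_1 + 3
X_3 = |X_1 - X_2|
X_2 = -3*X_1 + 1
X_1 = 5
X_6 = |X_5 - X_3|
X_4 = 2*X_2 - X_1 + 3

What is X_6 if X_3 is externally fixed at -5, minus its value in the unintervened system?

-24

The intervention breaks the incoming arrows to X_3: X_3 = |X_1 - X_2| no longer applies, and X_3 = -5.
X_2 = -3*X_1 + 1  [with X_1=5]  = -14
X_5 = 3*X_2 - X_1 + 3  [with X_2=-14, X_1=5]  = -44
X_6 = |X_5 - X_3|  [with X_5=-44, X_3=-5]  = 39
Without intervention: X_2 = -3*X_1 + 1  [with X_1=5]  = -14; X_3 = |X_1 - X_2|  [with X_1=5, X_2=-14]  = 19; X_5 = 3*X_2 - X_1 + 3  [with X_2=-14, X_1=5]  = -44; X_6 = |X_5 - X_3|  [with X_5=-44, X_3=19]  = 63.
Change = 39 − 63 = -24.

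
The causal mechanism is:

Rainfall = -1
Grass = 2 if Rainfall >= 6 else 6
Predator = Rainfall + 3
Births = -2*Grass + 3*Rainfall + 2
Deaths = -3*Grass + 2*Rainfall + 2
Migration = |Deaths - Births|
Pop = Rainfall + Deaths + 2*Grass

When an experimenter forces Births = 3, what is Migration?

Under do(Births=3), the mechanism Births = -2*Grass + 3*Rainfall + 2 is discarded; Births is fixed at 3.
Grass = 2 if Rainfall >= 6 else 6  [with Rainfall=-1]  = 6
Deaths = -3*Grass + 2*Rainfall + 2  [with Grass=6, Rainfall=-1]  = -18
Migration = |Deaths - Births|  [with Deaths=-18, Births=3]  = 21

21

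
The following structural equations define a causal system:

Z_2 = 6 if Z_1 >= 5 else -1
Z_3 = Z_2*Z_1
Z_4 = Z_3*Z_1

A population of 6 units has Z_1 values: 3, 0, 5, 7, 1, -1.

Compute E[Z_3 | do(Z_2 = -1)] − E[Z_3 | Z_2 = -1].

-1.75

Under do(Z_2=-1), Z_2's equation is replaced by Z_2=-1 for every unit. Per-unit Z_3: -3, 0, -5, -7, -1, 1. Mean = -2.5.
E[Z_3|Z_2=-1] averages over only the 4 units with Z_2=-1 (Z_1 = 3, 0, 1, -1): Z_3 = -3, 0, -1, 1, mean -0.75.
Difference = -2.5 − (-0.75) = -1.75.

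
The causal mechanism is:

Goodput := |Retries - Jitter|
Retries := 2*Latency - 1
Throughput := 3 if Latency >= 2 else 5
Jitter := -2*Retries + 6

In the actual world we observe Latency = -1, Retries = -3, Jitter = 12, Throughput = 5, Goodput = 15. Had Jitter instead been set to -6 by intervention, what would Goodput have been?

3

do(Jitter=-6) replaces the equation Jitter := -2*Retries + 6 with the constant Jitter = -6.
Retries = 2*Latency - 1  [with Latency=-1]  = -3
Goodput = |Retries - Jitter|  [with Retries=-3, Jitter=-6]  = 3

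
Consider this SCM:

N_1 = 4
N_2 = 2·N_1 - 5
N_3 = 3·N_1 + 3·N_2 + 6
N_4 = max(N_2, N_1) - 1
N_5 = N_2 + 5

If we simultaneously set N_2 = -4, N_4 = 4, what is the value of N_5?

Setting N_2 = -4, N_4 = 4 by intervention discards those variables' equations.
N_5 = N_2 + 5  [with N_2=-4]  = 1

1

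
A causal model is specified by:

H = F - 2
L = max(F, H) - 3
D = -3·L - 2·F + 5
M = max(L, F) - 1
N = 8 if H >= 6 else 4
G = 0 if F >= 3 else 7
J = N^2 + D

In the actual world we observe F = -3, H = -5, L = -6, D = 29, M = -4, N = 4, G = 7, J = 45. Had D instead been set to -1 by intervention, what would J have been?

do(D=-1) replaces the equation D = -3·L - 2·F + 5 with the constant D = -1.
H = F - 2  [with F=-3]  = -5
N = 8 if H >= 6 else 4  [with H=-5]  = 4
J = N^2 + D  [with N=4, D=-1]  = 15

15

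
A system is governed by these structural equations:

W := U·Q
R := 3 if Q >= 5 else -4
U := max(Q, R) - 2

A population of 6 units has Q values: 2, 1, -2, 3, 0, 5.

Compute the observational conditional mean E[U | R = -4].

Conditioning on R=-4 selects the 5 unit(s) with Q ∈ {2, 1, -2, 3, 0}. Their U values: 0, -1, -4, 1, -2. Mean = -1.2.

-1.2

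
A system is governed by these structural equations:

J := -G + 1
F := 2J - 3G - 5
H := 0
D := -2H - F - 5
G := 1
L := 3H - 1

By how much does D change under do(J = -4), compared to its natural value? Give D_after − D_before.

8

Under do(J=-4), the mechanism J := -G + 1 is discarded; J is fixed at -4.
F = 2J - 3G - 5  [with J=-4, G=1]  = -16
D = -2H - F - 5  [with H=0, F=-16]  = 11
Without intervention: J = -G + 1  [with G=1]  = 0; F = 2J - 3G - 5  [with J=0, G=1]  = -8; D = -2H - F - 5  [with H=0, F=-8]  = 3.
Change = 11 − 3 = 8.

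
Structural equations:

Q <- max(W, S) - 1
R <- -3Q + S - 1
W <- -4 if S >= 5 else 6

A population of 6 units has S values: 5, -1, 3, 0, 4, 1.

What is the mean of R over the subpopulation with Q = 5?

Conditioning on Q=5 selects the 5 unit(s) with S ∈ {-1, 3, 0, 4, 1}. Their R values: -17, -13, -16, -12, -15. Mean = -14.6.

-14.6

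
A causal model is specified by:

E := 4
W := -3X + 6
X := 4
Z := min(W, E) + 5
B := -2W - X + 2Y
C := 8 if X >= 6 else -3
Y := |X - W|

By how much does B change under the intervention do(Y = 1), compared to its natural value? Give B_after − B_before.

Under do(Y=1), the mechanism Y := |X - W| is discarded; Y is fixed at 1.
W = -3X + 6  [with X=4]  = -6
B = -2W - X + 2Y  [with W=-6, X=4, Y=1]  = 10
Without intervention: W = -3X + 6  [with X=4]  = -6; Y = |X - W|  [with X=4, W=-6]  = 10; B = -2W - X + 2Y  [with W=-6, X=4, Y=10]  = 28.
Change = 10 − 28 = -18.

-18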